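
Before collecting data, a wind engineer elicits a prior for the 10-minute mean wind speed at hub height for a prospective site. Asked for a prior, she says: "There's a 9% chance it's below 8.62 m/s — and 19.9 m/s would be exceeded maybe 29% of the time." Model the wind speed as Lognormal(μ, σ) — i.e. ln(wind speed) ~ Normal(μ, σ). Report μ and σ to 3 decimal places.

μ ≈ 2.746, σ ≈ 0.442

If T ~ Lognormal(μ,σ) then ln T ~ Normal(μ,σ), so the p-quantile of ln T is μ + z_p·σ.
ln(8.62) = 2.154 and ln(19.9) = 2.991; z_{0.09} = -1.341, z_{0.71} = 0.5534.
σ = (2.991 − 2.154)/(0.5534 − (-1.341)) = 0.442.
μ = 2.154 − (-1.341)·0.442 = 2.746.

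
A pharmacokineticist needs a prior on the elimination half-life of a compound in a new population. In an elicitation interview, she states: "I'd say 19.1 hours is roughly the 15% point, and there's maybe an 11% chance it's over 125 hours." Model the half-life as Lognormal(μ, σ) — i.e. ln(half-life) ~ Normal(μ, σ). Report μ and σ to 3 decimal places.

μ ≈ 3.810, σ ≈ 0.830

If T ~ Lognormal(μ,σ) then ln T ~ Normal(μ,σ), so the p-quantile of ln T is μ + z_p·σ.
ln(19.1) = 2.95 and ln(125) = 4.828; z_{0.15} = -1.036, z_{0.89} = 1.227.
σ = (4.828 − 2.95)/(1.227 − (-1.036)) = 0.830.
μ = 2.95 − (-1.036)·0.830 = 3.810.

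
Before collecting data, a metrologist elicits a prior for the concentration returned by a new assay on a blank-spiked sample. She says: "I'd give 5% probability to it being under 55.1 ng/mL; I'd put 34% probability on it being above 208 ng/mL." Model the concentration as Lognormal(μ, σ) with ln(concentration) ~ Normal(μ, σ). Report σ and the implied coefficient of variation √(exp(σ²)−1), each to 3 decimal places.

If T ~ Lognormal(μ,σ) then ln T ~ Normal(μ,σ), so the p-quantile of ln T is μ + z_p·σ.
ln(55.1) = 4.009 and ln(208) = 5.338; z_{0.05} = -1.645, z_{0.66} = 0.4125.
σ = (5.338 − 4.009)/(0.4125 − (-1.645)) = 0.646.
μ = 4.009 − (-1.645)·0.646 = 5.071.
CV = √(exp(σ²)−1) = √(exp(0.4169)−1) = 0.719.

σ ≈ 0.646, CV ≈ 0.719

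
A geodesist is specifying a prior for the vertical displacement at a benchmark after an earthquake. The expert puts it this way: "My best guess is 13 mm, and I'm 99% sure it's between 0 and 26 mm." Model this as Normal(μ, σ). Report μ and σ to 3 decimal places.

μ = 13.000, σ = 5.047

A symmetric 99% interval runs μ ± z·σ with z = 2.576.
Half-width = 13, so σ = 13/2.576 = 5.047.
μ is the stated best guess, 13.000.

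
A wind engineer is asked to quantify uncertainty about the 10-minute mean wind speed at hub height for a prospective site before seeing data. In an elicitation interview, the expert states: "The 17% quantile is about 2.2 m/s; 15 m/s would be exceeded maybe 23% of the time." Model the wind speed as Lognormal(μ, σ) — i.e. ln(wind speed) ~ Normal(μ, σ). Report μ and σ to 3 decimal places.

If T ~ Lognormal(μ,σ) then ln T ~ Normal(μ,σ), so the p-quantile of ln T is μ + z_p·σ.
ln(2.2) = 0.7885 and ln(15) = 2.708; z_{0.17} = -0.9542, z_{0.77} = 0.7388.
σ = (2.708 − 0.7885)/(0.7388 − (-0.9542)) = 1.134.
μ = 0.7885 − (-0.9542)·1.134 = 1.870.

μ ≈ 1.870, σ ≈ 1.134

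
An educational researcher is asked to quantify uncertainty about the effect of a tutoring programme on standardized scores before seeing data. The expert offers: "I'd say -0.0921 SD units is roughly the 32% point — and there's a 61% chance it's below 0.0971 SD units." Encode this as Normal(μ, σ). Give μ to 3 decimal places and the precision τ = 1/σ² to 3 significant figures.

μ = 0.026, τ = 15.6

The p-quantile of Normal(μ,σ) is μ + z_p·σ, with z_{0.32} = -0.4677 and z_{0.61} = 0.2793.
Eliminate σ: μ = (z₂·x₁ − z₁·x₂)/(z₂ − z₁) = (0.2793·-0.0921 − (-0.4677)·0.0971)/0.747 = 0.026.
Then σ = (x₂ − x₁)/(z₂ − z₁) = (0.0971 − -0.0921)/0.747 = 0.253.
Precision τ = 1/σ² = 1/0.2533² = 15.6.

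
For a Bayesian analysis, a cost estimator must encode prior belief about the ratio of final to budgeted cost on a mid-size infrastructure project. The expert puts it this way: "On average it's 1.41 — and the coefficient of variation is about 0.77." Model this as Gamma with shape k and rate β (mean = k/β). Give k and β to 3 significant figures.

For Gamma(k, rate β): mean = k/β, variance = k/β², so CV = 1/√k.
CV = 0.77, hence k = 1/CV² = 1.69.
Then β = k/mean = 1.69/1.41 = 1.2.

k ≈ 1.69, β ≈ 1.2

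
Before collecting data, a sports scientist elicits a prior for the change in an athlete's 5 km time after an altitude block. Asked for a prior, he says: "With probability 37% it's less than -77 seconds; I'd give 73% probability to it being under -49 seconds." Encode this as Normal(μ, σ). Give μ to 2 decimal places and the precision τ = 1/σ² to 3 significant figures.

μ = -67.16, τ = 0.00114

The p-quantile of Normal(μ,σ) is μ + z_p·σ, with z_{0.37} = -0.3319 and z_{0.73} = 0.6128.
Eliminate σ: μ = (z₂·x₁ − z₁·x₂)/(z₂ − z₁) = (0.6128·-77 − (-0.3319)·-49)/0.9447 = -67.16.
Then σ = (x₂ − x₁)/(z₂ − z₁) = (-49 − -77)/0.9447 = 29.64.
Precision τ = 1/σ² = 1/29.64² = 0.00114.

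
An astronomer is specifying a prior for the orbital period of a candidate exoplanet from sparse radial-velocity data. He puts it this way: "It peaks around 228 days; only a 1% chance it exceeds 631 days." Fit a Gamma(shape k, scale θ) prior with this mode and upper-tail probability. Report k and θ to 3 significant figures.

k ≈ 5.43, θ ≈ 51.5

Gamma(k,θ) with k>1 has mode (k−1)θ, so θ = 228/(k−1).
Need P(X < 631) = 0.99 with θ tied to k this way. Start at k = 2, θ = 228: P(X<631) ≈ 0.763.
Too low — raise k to concentrate. Iterating converges to k ≈ 5.43.
Then θ = 228/(5.43−1) ≈ 51.5.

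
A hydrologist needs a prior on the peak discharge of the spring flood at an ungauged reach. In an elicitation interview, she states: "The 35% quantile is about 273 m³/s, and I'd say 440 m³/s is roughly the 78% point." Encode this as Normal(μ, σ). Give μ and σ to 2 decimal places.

μ = 328.59, σ = 144.27

The p-quantile of Normal(μ,σ) is μ + z_p·σ, with z_{0.35} = -0.3853 and z_{0.78} = 0.7722.
Eliminate σ: μ = (z₂·x₁ − z₁·x₂)/(z₂ − z₁) = (0.7722·273 − (-0.3853)·440)/1.158 = 328.59.
Then σ = (x₂ − x₁)/(z₂ − z₁) = (440 − 273)/1.158 = 144.27.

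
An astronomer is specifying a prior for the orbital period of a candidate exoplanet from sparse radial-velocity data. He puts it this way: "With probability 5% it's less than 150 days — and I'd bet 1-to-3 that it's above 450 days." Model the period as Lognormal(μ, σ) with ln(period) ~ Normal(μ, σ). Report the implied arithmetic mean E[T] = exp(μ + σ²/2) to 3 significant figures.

If T ~ Lognormal(μ,σ) then ln T ~ Normal(μ,σ), so the p-quantile of ln T is μ + z_p·σ.
ln(150) = 5.011 and ln(450) = 6.109; z_{0.05} = -1.645, z_{0.75} = 0.6745.
σ = (6.109 − 5.011)/(0.6745 − (-1.645)) = 0.474.
μ = 5.011 − (-1.645)·0.474 = 5.790.
E[T] = exp(μ + σ²/2) = exp(5.790 + 0.1122) = 366 days.

E[T] ≈ 366 days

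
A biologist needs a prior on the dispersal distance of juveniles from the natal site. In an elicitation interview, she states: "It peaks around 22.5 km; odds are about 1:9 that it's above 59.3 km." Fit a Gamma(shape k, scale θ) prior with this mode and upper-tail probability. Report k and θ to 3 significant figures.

k ≈ 3.04, θ ≈ 11

Gamma(k,θ) with k>1 has mode (k−1)θ, so θ = 22.5/(k−1).
Need P(X < 59.3) = 0.9 with θ tied to k this way. Start at k = 2, θ = 22.5: P(X<59.3) ≈ 0.739.
Too low — raise k to concentrate. Iterating converges to k ≈ 3.04.
Then θ = 22.5/(3.04−1) ≈ 11.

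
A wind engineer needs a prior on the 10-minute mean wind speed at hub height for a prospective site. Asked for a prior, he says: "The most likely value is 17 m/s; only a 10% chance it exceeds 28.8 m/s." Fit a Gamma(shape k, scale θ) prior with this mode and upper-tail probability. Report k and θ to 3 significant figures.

Gamma(k,θ) with k>1 has mode (k−1)θ, so θ = 17/(k−1).
Need P(X < 28.8) = 0.9 with θ tied to k this way. Start at k = 2, θ = 17: P(X<28.8) ≈ 0.505.
Too low — raise k to concentrate. Iterating converges to k ≈ 7.81.
Then θ = 17/(7.81−1) ≈ 2.5.

k ≈ 7.81, θ ≈ 2.5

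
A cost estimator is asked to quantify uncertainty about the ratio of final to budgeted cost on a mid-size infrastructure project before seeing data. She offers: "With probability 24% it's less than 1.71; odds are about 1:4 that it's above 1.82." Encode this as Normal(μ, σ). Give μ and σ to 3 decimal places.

μ = 1.760, σ = 0.071

For Normal(μ,σ), the p-quantile is μ + z_p·σ. Here z_{0.24} = -0.7063, z_{0.8} = 0.8416.
So 1.71 = μ − 0.7063σ and 1.82 = μ + 0.8416σ.
Subtracting: σ = (1.82 − 1.71)/(0.8416 − (-0.7063)) = 0.071.
Then μ = 1.71 − (-0.7063)·0.071 = 1.760.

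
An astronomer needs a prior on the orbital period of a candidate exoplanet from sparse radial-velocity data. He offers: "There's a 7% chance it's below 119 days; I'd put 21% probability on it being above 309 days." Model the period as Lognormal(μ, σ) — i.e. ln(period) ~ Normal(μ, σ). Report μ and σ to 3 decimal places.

If T ~ Lognormal(μ,σ) then ln T ~ Normal(μ,σ), so the p-quantile of ln T is μ + z_p·σ.
ln(119) = 4.779 and ln(309) = 5.733; z_{0.07} = -1.476, z_{0.79} = 0.8064.
σ = (5.733 − 4.779)/(0.8064 − (-1.476)) = 0.418.
μ = 4.779 − (-1.476)·0.418 = 5.396.

μ ≈ 5.396, σ ≈ 0.418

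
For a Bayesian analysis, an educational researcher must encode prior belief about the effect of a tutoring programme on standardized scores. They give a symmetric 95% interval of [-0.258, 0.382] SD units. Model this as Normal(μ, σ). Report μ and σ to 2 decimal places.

A symmetric 95% interval runs μ ± z·σ with z = 1.96.
Half-width = 0.32, so σ = 0.32/1.96 = 0.16.
μ is the interval midpoint, 0.06.

μ = 0.06, σ = 0.16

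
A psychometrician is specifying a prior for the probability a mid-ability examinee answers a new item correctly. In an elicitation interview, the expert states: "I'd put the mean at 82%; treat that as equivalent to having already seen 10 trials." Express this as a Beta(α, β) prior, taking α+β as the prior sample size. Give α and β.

α = 8.2, β = 1.8

Under the effective-sample-size interpretation, Beta(α, β) has prior mean α/(α+β) and prior sample size α+β.
So α+β = 10 and α/(α+β) = 0.82, giving α = 0.82·10 = 8.2 and β = 10 − 8.2 = 1.8.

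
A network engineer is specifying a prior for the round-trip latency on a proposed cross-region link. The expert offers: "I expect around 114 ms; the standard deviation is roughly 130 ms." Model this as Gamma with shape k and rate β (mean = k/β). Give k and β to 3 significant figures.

For Gamma(k, rate β): mean = k/β, variance = k/β², so CV = 1/√k.
CV = SD/mean = 130/114 = 1.14, hence k = 1/CV² = 0.769.
Then β = k/mean = 0.769/114 = 0.00675.

k ≈ 0.769, β ≈ 0.00675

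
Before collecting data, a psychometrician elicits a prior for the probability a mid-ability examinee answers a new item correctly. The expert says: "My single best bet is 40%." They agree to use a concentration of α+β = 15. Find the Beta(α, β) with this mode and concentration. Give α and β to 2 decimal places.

α = 6.20, β = 8.80

For α,β > 1 the Beta mode is (α−1)/(α+β−2). With α+β = 15, the mode is (α−1)/13.
Set (α−1)/13 = 0.4 → α = 1 + 0.4·13 = 6.20.
β = 15 − α = 8.80.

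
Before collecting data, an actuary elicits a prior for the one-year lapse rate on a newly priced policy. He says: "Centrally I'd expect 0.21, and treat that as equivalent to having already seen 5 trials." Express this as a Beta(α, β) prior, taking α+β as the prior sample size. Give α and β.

Under the effective-sample-size interpretation, Beta(α, β) has prior mean α/(α+β) and prior sample size α+β.
So α+β = 5 and α/(α+β) = 0.21, giving α = 0.21·5 = 1.05 and β = 5 − 1.05 = 3.95.

α = 1.05, β = 3.95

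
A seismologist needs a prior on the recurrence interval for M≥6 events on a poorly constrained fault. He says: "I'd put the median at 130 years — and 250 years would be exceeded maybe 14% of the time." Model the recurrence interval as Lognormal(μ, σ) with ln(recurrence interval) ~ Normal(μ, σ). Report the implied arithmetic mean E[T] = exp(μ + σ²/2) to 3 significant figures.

If T ~ Lognormal(μ,σ) then ln T ~ Normal(μ,σ), so the p-quantile of ln T is μ + z_p·σ.
ln(130) = 4.868 and ln(250) = 5.521; z_{0.5} = 0, z_{0.86} = 1.08.
σ = (5.521 − 4.868)/(1.08 − (0)) = 0.605.
μ = 4.868 − (0)·0.605 = 4.868.
E[T] = exp(μ + σ²/2) = exp(4.868 + 0.1832) = 156 years.

E[T] ≈ 156 years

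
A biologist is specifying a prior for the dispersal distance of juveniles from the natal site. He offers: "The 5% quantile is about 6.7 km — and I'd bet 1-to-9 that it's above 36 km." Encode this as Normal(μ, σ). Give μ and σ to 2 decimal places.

μ = 23.17, σ = 10.01

For Normal(μ,σ), the p-quantile is μ + z_p·σ. Here z_{0.05} = -1.645, z_{0.9} = 1.282.
So 6.7 = μ − 1.645σ and 36 = μ + 1.282σ.
Subtracting: σ = (36 − 6.7)/(1.282 − (-1.645)) = 10.01.
Then μ = 6.7 − (-1.645)·10.01 = 23.17.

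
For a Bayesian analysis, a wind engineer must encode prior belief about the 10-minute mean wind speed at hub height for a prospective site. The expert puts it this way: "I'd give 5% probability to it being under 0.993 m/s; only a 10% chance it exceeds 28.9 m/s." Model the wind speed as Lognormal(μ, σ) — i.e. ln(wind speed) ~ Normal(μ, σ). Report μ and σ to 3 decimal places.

If T ~ Lognormal(μ,σ) then ln T ~ Normal(μ,σ), so the p-quantile of ln T is μ + z_p·σ.
ln(0.993) = -0.007025 and ln(28.9) = 3.364; z_{0.05} = -1.645, z_{0.9} = 1.282.
σ = (3.364 − -0.007025)/(1.282 − (-1.645)) = 1.152.
μ = -0.007025 − (-1.645)·1.152 = 1.888.

μ ≈ 1.888, σ ≈ 1.152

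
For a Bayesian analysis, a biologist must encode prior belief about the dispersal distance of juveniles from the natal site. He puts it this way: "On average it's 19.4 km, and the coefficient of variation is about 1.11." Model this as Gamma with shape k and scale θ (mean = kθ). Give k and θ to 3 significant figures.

For Gamma(k, scale θ): mean = kθ, variance = kθ², so CV = 1/√k.
CV = 1.11, hence k = 1/CV² = 0.812.
Then θ = mean/k = 19.4/0.812 = 23.9.

k ≈ 0.812, θ ≈ 23.9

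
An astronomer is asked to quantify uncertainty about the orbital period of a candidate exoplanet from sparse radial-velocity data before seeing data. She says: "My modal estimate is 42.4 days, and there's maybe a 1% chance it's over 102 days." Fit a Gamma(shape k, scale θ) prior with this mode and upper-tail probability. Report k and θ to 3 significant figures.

k ≈ 7.14, θ ≈ 6.9

Gamma(k,θ) with k>1 has mode (k−1)θ, so θ = 42.4/(k−1).
Need P(X < 102) = 0.99 with θ tied to k this way. Start at k = 2, θ = 42.4: P(X<102) ≈ 0.693.
Too low — raise k to concentrate. Iterating converges to k ≈ 7.14.
Then θ = 42.4/(7.14−1) ≈ 6.9.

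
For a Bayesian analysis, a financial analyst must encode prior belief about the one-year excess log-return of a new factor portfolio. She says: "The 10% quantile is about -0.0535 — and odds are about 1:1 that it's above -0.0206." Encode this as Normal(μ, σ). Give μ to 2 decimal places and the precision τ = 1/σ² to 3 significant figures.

μ = -0.02, τ = 1520

For Normal(μ,σ), the p-quantile is μ + z_p·σ. Here z_{0.1} = -1.282, z_{0.5} = 0.
So -0.0535 = μ − 1.282σ and -0.0206 = μ + 0σ.
Subtracting: σ = (-0.0206 − -0.0535)/(0 − (-1.282)) = 0.03.
Then μ = -0.0535 − (-1.282)·0.03 = -0.02.
Precision τ = 1/σ² = 1/0.02567² = 1520.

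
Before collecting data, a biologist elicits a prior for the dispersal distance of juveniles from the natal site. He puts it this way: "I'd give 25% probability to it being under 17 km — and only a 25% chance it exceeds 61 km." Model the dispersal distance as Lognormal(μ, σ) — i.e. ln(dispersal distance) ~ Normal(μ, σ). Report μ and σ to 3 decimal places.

If T ~ Lognormal(μ,σ) then ln T ~ Normal(μ,σ), so the p-quantile of ln T is μ + z_p·σ.
ln(17) = 2.833 and ln(61) = 4.111; z_{0.25} = -0.6745, z_{0.75} = 0.6745.
σ = (4.111 − 2.833)/(0.6745 − (-0.6745)) = 0.947.
μ = 2.833 − (-0.6745)·0.947 = 3.472.

μ ≈ 3.472, σ ≈ 0.947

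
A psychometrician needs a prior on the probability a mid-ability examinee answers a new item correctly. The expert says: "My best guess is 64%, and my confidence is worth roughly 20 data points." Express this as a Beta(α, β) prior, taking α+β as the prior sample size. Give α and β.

Under the effective-sample-size interpretation, Beta(α, β) has prior mean α/(α+β) and prior sample size α+β.
So α+β = 20 and α/(α+β) = 0.64, giving α = 0.64·20 = 12.8 and β = 20 − 12.8 = 7.2.

α = 12.8, β = 7.2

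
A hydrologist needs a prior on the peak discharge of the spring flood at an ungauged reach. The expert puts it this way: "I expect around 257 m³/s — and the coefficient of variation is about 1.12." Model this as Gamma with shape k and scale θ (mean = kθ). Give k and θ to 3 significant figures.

k ≈ 0.797, θ ≈ 322

For Gamma(k, scale θ): mean = kθ, variance = kθ², so CV = 1/√k.
CV = 1.12, hence k = 1/CV² = 0.797.
Then θ = mean/k = 257/0.797 = 322.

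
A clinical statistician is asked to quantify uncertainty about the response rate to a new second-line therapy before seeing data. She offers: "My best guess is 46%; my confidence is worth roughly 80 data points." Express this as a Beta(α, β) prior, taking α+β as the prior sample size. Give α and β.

Under the effective-sample-size interpretation, Beta(α, β) has prior mean α/(α+β) and prior sample size α+β.
So α+β = 80 and α/(α+β) = 0.46, giving α = 0.46·80 = 36.8 and β = 80 − 36.8 = 43.2.

α = 36.8, β = 43.2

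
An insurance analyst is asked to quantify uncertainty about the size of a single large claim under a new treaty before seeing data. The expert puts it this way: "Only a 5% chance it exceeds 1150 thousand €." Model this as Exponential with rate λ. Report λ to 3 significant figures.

λ ≈ 0.0026

P(T > 1150.0) = e^(−λ·1150.0) = 0.05, so λ = −ln(0.05)/1150.0 = 0.0026.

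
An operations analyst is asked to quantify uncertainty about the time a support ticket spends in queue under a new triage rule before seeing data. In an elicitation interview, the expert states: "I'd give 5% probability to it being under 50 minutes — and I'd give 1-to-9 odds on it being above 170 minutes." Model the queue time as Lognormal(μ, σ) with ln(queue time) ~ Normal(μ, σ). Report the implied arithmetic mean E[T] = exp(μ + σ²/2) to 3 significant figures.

E[T] ≈ 109 minutes

If T ~ Lognormal(μ,σ) then ln T ~ Normal(μ,σ), so the p-quantile of ln T is μ + z_p·σ.
ln(50) = 3.912 and ln(170) = 5.136; z_{0.05} = -1.645, z_{0.9} = 1.282.
σ = (5.136 − 3.912)/(1.282 − (-1.645)) = 0.418.
μ = 3.912 − (-1.645)·0.418 = 4.600.
E[T] = exp(μ + σ²/2) = exp(4.600 + 0.0874) = 109 minutes.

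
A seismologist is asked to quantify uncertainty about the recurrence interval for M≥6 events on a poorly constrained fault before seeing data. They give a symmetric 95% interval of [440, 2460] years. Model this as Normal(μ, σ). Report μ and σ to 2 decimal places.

A symmetric 95% interval runs μ ± z·σ with z = 1.96.
Half-width = 1010, so σ = 1010/1.96 = 515.32.
μ is the interval midpoint, 1450.00.

μ = 1450.00, σ = 515.32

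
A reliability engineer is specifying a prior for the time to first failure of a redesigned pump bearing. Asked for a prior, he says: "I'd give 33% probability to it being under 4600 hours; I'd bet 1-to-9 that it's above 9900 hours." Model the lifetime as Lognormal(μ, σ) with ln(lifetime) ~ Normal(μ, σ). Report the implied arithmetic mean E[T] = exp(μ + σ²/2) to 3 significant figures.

If T ~ Lognormal(μ,σ) then ln T ~ Normal(μ,σ), so the p-quantile of ln T is μ + z_p·σ.
ln(4600) = 8.434 and ln(9900) = 9.2; z_{0.33} = -0.4399, z_{0.9} = 1.282.
σ = (9.2 − 8.434)/(1.282 − (-0.4399)) = 0.445.
μ = 8.434 − (-0.4399)·0.445 = 8.630.
E[T] = exp(μ + σ²/2) = exp(8.630 + 0.0991) = 6180 hours.

E[T] ≈ 6180 hours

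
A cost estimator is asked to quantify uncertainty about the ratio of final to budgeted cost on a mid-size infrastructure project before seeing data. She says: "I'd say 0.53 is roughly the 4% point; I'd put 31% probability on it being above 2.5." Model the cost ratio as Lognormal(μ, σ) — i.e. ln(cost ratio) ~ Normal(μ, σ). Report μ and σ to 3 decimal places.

If T ~ Lognormal(μ,σ) then ln T ~ Normal(μ,σ), so the p-quantile of ln T is μ + z_p·σ.
ln(0.53) = -0.6349 and ln(2.5) = 0.9163; z_{0.04} = -1.751, z_{0.69} = 0.4959.
σ = (0.9163 − -0.6349)/(0.4959 − (-1.751)) = 0.690.
μ = -0.6349 − (-1.751)·0.690 = 0.574.

μ ≈ 0.574, σ ≈ 0.690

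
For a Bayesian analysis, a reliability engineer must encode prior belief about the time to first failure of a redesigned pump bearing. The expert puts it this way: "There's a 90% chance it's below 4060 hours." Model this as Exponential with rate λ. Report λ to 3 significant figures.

P(T < 4060.0) = 1 − e^(−λ·4060.0) = 0.9, so λ = −ln(1−0.9)/4060.0 = −ln(0.1)/4060.0 = 0.000567.

λ ≈ 0.000567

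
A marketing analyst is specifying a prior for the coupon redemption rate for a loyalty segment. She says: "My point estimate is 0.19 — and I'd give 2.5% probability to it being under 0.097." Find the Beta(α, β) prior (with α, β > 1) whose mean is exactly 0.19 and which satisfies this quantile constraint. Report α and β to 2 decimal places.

With mean 0.19 fixed, write α = 0.19s, β = 0.81s where s = α+β.
Need P(θ < 0.097) = 0.025 under Beta(0.19s, 0.81s). Normal approximation: (q−m)/√(m(1−m)/s) ≈ z_{0.025} = -1.96, so s ≈ 0.19·0.81·(-1.96)²/(0.097−0.19)² = 68.4.
At s = 68.4: P(θ<0.097) ≈ 0.012. Adjusting to match 0.025 gives s ≈ 52.65.
So α = 0.19·52.65 ≈ 10.00, β = 0.81·52.65 ≈ 42.65.

α ≈ 10.00, β ≈ 42.65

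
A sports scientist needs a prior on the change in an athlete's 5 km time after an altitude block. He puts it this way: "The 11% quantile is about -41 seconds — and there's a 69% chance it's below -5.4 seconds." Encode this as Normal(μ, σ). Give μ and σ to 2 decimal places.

μ = -15.65, σ = 20.67

For Normal(μ,σ), the p-quantile is μ + z_p·σ. Here z_{0.11} = -1.227, z_{0.69} = 0.4959.
So -41 = μ − 1.227σ and -5.4 = μ + 0.4959σ.
Subtracting: σ = (-5.4 − -41)/(0.4959 − (-1.227)) = 20.67.
Then μ = -41 − (-1.227)·20.67 = -15.65.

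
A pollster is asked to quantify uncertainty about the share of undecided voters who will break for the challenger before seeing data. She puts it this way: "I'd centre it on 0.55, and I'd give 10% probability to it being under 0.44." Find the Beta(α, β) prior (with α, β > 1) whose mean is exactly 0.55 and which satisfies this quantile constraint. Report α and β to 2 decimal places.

α ≈ 18.51, β ≈ 15.15

With mean 0.55 fixed, write α = 0.55s, β = 0.45s where s = α+β.
Need P(θ < 0.44) = 0.1 under Beta(0.55s, 0.45s). Normal approximation: (q−m)/√(m(1−m)/s) ≈ z_{0.1} = -1.28, so s ≈ 0.55·0.45·(-1.28)²/(0.44−0.55)² = 33.6.
At s = 33.6: P(θ<0.44) ≈ 0.100. Adjusting to match 0.1 gives s ≈ 33.66.
So α = 0.55·33.66 ≈ 18.51, β = 0.45·33.66 ≈ 15.15.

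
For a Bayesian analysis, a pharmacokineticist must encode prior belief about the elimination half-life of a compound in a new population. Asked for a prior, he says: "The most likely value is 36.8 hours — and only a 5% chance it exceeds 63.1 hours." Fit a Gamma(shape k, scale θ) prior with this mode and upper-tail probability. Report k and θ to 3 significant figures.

k ≈ 10.6, θ ≈ 3.83

Gamma(k,θ) with k>1 has mode (k−1)θ, so θ = 36.8/(k−1).
Need P(X < 63.1) = 0.95 with θ tied to k this way. Start at k = 2, θ = 36.8: P(X<63.1) ≈ 0.511.
Too low — raise k to concentrate. Iterating converges to k ≈ 10.6.
Then θ = 36.8/(10.6−1) ≈ 3.83.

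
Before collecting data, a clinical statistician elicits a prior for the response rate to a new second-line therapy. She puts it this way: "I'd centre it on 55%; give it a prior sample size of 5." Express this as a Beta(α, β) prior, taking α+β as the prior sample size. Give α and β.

Under the effective-sample-size interpretation, Beta(α, β) has prior mean α/(α+β) and prior sample size α+β.
So α+β = 5 and α/(α+β) = 0.55, giving α = 0.55·5 = 2.75 and β = 5 − 2.75 = 2.25.

α = 2.75, β = 2.25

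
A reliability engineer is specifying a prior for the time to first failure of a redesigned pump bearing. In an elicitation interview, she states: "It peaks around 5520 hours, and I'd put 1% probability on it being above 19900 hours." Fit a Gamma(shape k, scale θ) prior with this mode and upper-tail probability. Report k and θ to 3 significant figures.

Gamma(k,θ) with k>1 has mode (k−1)θ, so θ = 5520/(k−1).
Need P(X < 19900) = 0.99 with θ tied to k this way. Start at k = 2, θ = 5520: P(X<19900) ≈ 0.875.
Too low — raise k to concentrate. Iterating converges to k ≈ 3.61.
Then θ = 5520/(3.61−1) ≈ 2110.

k ≈ 3.61, θ ≈ 2110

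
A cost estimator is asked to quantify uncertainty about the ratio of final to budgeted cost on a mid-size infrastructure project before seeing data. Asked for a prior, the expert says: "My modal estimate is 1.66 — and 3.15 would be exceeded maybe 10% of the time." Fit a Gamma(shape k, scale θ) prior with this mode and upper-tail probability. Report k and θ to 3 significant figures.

k ≈ 5.66, θ ≈ 0.356

Gamma(k,θ) with k>1 has mode (k−1)θ, so θ = 1.66/(k−1).
Need P(X < 3.15) = 0.9 with θ tied to k this way. Start at k = 2, θ = 1.66: P(X<3.15) ≈ 0.566.
Too low — raise k to concentrate. Iterating converges to k ≈ 5.66.
Then θ = 1.66/(5.66−1) ≈ 0.356.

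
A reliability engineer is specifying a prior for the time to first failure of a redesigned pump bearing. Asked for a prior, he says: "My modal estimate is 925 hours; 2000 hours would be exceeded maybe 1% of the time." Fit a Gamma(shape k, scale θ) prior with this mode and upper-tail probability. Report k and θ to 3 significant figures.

k ≈ 9.14, θ ≈ 114

Gamma(k,θ) with k>1 has mode (k−1)θ, so θ = 925/(k−1).
Need P(X < 2000) = 0.99 with θ tied to k this way. Start at k = 2, θ = 925: P(X<2000) ≈ 0.636.
Too low — raise k to concentrate. Iterating converges to k ≈ 9.14.
Then θ = 925/(9.14−1) ≈ 114.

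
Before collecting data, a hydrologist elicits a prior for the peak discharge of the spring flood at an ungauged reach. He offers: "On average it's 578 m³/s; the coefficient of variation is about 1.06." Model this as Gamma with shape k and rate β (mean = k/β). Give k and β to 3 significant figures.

k ≈ 0.89, β ≈ 0.00154

For Gamma(k, rate β): mean = k/β, variance = k/β², so CV = 1/√k.
CV = 1.06, hence k = 1/CV² = 0.89.
Then β = k/mean = 0.89/578 = 0.00154.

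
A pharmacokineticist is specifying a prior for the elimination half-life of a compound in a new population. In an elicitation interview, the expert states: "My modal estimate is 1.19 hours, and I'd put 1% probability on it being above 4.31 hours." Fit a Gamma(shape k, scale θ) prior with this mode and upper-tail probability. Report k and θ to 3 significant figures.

Gamma(k,θ) with k>1 has mode (k−1)θ, so θ = 1.19/(k−1).
Need P(X < 4.31) = 0.99 with θ tied to k this way. Start at k = 2, θ = 1.19: P(X<4.31) ≈ 0.876.
Too low — raise k to concentrate. Iterating converges to k ≈ 3.59.
Then θ = 1.19/(3.59−1) ≈ 0.459.

k ≈ 3.59, θ ≈ 0.459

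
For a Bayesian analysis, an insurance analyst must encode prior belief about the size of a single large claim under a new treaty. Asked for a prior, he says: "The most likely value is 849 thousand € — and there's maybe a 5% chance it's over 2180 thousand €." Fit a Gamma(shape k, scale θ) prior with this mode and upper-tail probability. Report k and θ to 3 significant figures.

k ≈ 4.04, θ ≈ 279

Gamma(k,θ) with k>1 has mode (k−1)θ, so θ = 849/(k−1).
Need P(X < 2180) = 0.95 with θ tied to k this way. Start at k = 2, θ = 849: P(X<2180) ≈ 0.726.
Too low — raise k to concentrate. Iterating converges to k ≈ 4.04.
Then θ = 849/(4.04−1) ≈ 279.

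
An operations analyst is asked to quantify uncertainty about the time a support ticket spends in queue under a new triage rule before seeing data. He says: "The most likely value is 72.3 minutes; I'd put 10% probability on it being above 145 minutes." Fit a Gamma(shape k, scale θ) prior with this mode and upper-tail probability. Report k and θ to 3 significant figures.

Gamma(k,θ) with k>1 has mode (k−1)θ, so θ = 72.3/(k−1).
Need P(X < 145) = 0.9 with θ tied to k this way. Start at k = 2, θ = 72.3: P(X<145) ≈ 0.595.
Too low — raise k to concentrate. Iterating converges to k ≈ 4.96.
Then θ = 72.3/(4.96−1) ≈ 18.3.

k ≈ 4.96, θ ≈ 18.3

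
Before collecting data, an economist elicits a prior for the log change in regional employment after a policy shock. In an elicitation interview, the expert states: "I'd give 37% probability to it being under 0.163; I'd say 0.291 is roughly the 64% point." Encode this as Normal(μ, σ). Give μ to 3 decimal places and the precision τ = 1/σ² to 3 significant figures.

μ = 0.225, τ = 29.1

The p-quantile of Normal(μ,σ) is μ + z_p·σ, with z_{0.37} = -0.3319 and z_{0.64} = 0.3585.
Eliminate σ: μ = (z₂·x₁ − z₁·x₂)/(z₂ − z₁) = (0.3585·0.163 − (-0.3319)·0.291)/0.6903 = 0.225.
Then σ = (x₂ − x₁)/(z₂ − z₁) = (0.291 − 0.163)/0.6903 = 0.185.
Precision τ = 1/σ² = 1/0.1854² = 29.1.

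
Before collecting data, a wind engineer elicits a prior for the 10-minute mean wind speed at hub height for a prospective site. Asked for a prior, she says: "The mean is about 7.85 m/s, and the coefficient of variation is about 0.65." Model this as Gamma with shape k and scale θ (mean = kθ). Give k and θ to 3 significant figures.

k ≈ 2.37, θ ≈ 3.32

For Gamma(k, scale θ): mean = kθ, variance = kθ², so CV = 1/√k.
CV = 0.65, hence k = 1/CV² = 2.37.
Then θ = mean/k = 7.85/2.37 = 3.32.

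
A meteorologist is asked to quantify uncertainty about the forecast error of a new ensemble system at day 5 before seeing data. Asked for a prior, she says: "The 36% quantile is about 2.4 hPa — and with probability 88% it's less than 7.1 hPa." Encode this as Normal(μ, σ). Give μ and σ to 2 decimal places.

μ = 3.50, σ = 3.06

The p-quantile of Normal(μ,σ) is μ + z_p·σ, with z_{0.36} = -0.3585 and z_{0.88} = 1.175.
Eliminate σ: μ = (z₂·x₁ − z₁·x₂)/(z₂ − z₁) = (1.175·2.4 − (-0.3585)·7.1)/1.533 = 3.50.
Then σ = (x₂ − x₁)/(z₂ − z₁) = (7.1 − 2.4)/1.533 = 3.06.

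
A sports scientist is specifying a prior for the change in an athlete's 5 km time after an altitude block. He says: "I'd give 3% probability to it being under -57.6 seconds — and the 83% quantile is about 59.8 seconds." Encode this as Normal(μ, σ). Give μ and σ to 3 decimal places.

The p-quantile of Normal(μ,σ) is μ + z_p·σ, with z_{0.03} = -1.881 and z_{0.83} = 0.9542.
Eliminate σ: μ = (z₂·x₁ − z₁·x₂)/(z₂ − z₁) = (0.9542·-57.6 − (-1.881)·59.8)/2.835 = 20.287.
Then σ = (x₂ − x₁)/(z₂ − z₁) = (59.8 − -57.6)/2.835 = 41.412.

μ = 20.287, σ = 41.412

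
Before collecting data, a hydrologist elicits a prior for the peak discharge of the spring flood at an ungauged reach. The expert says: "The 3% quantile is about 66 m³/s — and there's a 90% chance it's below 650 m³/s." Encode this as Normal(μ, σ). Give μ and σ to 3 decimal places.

The p-quantile of Normal(μ,σ) is μ + z_p·σ, with z_{0.03} = -1.881 and z_{0.9} = 1.282.
Eliminate σ: μ = (z₂·x₁ − z₁·x₂)/(z₂ − z₁) = (1.282·66 − (-1.881)·650)/3.162 = 413.332.
Then σ = (x₂ − x₁)/(z₂ − z₁) = (650 − 66)/3.162 = 184.673.

μ = 413.332, σ = 184.673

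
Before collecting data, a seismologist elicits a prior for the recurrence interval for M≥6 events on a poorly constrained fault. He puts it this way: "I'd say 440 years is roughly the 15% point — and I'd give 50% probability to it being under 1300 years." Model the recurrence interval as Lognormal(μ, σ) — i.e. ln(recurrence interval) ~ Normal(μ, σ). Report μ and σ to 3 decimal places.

If T ~ Lognormal(μ,σ) then ln T ~ Normal(μ,σ), so the p-quantile of ln T is μ + z_p·σ.
ln(440) = 6.087 and ln(1300) = 7.17; z_{0.15} = -1.036, z_{0.5} = 0.
σ = (7.17 − 6.087)/(0 − (-1.036)) = 1.045.
μ = 6.087 − (-1.036)·1.045 = 7.170.

μ ≈ 7.170, σ ≈ 1.045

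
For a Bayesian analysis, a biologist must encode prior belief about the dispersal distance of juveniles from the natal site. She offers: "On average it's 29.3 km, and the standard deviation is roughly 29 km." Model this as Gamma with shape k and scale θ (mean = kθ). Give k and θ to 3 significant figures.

For Gamma(k, scale θ): mean = kθ, variance = kθ², so CV = 1/√k.
CV = SD/mean = 29/29.3 = 0.9898, hence k = 1/CV² = 1.02.
Then θ = mean/k = 29.3/1.02 = 28.7.

k ≈ 1.02, θ ≈ 28.7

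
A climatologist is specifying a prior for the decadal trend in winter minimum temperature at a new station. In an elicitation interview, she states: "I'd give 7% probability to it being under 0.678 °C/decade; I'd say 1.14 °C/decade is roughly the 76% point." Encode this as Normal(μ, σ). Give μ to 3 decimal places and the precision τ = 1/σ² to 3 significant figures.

The p-quantile of Normal(μ,σ) is μ + z_p·σ, with z_{0.07} = -1.476 and z_{0.76} = 0.7063.
Eliminate σ: μ = (z₂·x₁ − z₁·x₂)/(z₂ − z₁) = (0.7063·0.678 − (-1.476)·1.14)/2.182 = 0.990.
Then σ = (x₂ − x₁)/(z₂ − z₁) = (1.14 − 0.678)/2.182 = 0.212.
Precision τ = 1/σ² = 1/0.2117² = 22.3.

μ = 0.990, τ = 22.3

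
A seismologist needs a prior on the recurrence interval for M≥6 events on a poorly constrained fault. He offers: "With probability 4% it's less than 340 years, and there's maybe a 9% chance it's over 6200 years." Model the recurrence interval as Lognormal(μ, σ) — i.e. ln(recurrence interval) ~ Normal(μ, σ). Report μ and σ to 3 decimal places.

If T ~ Lognormal(μ,σ) then ln T ~ Normal(μ,σ), so the p-quantile of ln T is μ + z_p·σ.
ln(340) = 5.829 and ln(6200) = 8.732; z_{0.04} = -1.751, z_{0.91} = 1.341.
σ = (8.732 − 5.829)/(1.341 − (-1.751)) = 0.939.
μ = 5.829 − (-1.751)·0.939 = 7.473.

μ ≈ 7.473, σ ≈ 0.939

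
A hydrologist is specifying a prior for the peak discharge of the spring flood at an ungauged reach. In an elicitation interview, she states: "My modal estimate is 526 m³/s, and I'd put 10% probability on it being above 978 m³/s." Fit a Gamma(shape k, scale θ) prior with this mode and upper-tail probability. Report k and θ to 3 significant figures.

Gamma(k,θ) with k>1 has mode (k−1)θ, so θ = 526/(k−1).
Need P(X < 978) = 0.9 with θ tied to k this way. Start at k = 2, θ = 526: P(X<978) ≈ 0.555.
Too low — raise k to concentrate. Iterating converges to k ≈ 5.96.
Then θ = 526/(5.96−1) ≈ 106.

k ≈ 5.96, θ ≈ 106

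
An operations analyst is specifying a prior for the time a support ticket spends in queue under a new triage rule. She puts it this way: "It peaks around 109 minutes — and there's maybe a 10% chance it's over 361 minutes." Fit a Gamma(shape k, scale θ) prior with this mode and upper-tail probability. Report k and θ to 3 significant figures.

Gamma(k,θ) with k>1 has mode (k−1)θ, so θ = 109/(k−1).
Need P(X < 361) = 0.9 with θ tied to k this way. Start at k = 2, θ = 109: P(X<361) ≈ 0.843.
Too low — raise k to concentrate. Iterating converges to k ≈ 2.31.
Then θ = 109/(2.31−1) ≈ 83.

k ≈ 2.31, θ ≈ 83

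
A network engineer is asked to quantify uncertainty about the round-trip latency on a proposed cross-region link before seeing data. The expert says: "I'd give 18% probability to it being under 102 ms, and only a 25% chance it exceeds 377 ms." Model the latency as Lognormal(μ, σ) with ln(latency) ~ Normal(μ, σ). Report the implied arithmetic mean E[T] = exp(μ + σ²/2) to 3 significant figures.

If T ~ Lognormal(μ,σ) then ln T ~ Normal(μ,σ), so the p-quantile of ln T is μ + z_p·σ.
ln(102) = 4.625 and ln(377) = 5.932; z_{0.18} = -0.9154, z_{0.75} = 0.6745.
σ = (5.932 − 4.625)/(0.6745 − (-0.9154)) = 0.822.
μ = 4.625 − (-0.9154)·0.822 = 5.378.
E[T] = exp(μ + σ²/2) = exp(5.378 + 0.3381) = 304 ms.

E[T] ≈ 304 ms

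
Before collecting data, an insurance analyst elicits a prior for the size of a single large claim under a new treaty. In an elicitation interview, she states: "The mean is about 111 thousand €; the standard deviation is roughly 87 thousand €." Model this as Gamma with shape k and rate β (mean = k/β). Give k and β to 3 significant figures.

For Gamma(k, rate β): mean = k/β, variance = k/β², so CV = 1/√k.
CV = SD/mean = 87/111 = 0.7838, hence k = 1/CV² = 1.63.
Then β = k/mean = 1.63/111 = 0.0147.

k ≈ 1.63, β ≈ 0.0147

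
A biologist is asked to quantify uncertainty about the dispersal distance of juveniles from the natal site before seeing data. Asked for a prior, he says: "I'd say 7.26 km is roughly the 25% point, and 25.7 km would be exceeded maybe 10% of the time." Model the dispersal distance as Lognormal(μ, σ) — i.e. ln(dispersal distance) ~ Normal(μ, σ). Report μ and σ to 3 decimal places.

μ ≈ 2.418, σ ≈ 0.646

If T ~ Lognormal(μ,σ) then ln T ~ Normal(μ,σ), so the p-quantile of ln T is μ + z_p·σ.
ln(7.26) = 1.982 and ln(25.7) = 3.246; z_{0.25} = -0.6745, z_{0.9} = 1.282.
σ = (3.246 − 1.982)/(1.282 − (-0.6745)) = 0.646.
μ = 1.982 − (-0.6745)·0.646 = 2.418.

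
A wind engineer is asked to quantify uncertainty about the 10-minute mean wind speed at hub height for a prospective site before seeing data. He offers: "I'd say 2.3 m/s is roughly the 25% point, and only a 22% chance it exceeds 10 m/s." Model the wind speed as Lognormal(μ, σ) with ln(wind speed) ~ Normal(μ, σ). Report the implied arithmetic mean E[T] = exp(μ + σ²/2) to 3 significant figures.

E[T] ≈ 7.65 m/s

If T ~ Lognormal(μ,σ) then ln T ~ Normal(μ,σ), so the p-quantile of ln T is μ + z_p·σ.
ln(2.3) = 0.8329 and ln(10) = 2.303; z_{0.25} = -0.6745, z_{0.78} = 0.7722.
σ = (2.303 − 0.8329)/(0.7722 − (-0.6745)) = 1.016.
μ = 0.8329 − (-0.6745)·1.016 = 1.518.
E[T] = exp(μ + σ²/2) = exp(1.518 + 0.5160) = 7.65 m/s.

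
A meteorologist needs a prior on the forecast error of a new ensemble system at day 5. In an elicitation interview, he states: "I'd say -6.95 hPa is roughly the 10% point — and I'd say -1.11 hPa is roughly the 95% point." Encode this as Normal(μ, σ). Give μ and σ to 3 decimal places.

For Normal(μ,σ), the p-quantile is μ + z_p·σ. Here z_{0.1} = -1.282, z_{0.95} = 1.645.
So -6.95 = μ − 1.282σ and -1.11 = μ + 1.645σ.
Subtracting: σ = (-1.11 − -6.95)/(1.645 − (-1.282)) = 1.996.
Then μ = -6.95 − (-1.282)·1.996 = -4.393.

μ = -4.393, σ = 1.996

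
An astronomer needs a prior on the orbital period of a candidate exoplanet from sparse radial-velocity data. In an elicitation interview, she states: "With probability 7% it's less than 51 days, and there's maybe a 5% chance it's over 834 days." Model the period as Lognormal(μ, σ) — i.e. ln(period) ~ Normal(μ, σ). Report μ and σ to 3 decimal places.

μ ≈ 5.253, σ ≈ 0.895

If T ~ Lognormal(μ,σ) then ln T ~ Normal(μ,σ), so the p-quantile of ln T is μ + z_p·σ.
ln(51) = 3.932 and ln(834) = 6.726; z_{0.07} = -1.476, z_{0.95} = 1.645.
σ = (6.726 − 3.932)/(1.645 − (-1.476)) = 0.895.
μ = 3.932 − (-1.476)·0.895 = 5.253.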